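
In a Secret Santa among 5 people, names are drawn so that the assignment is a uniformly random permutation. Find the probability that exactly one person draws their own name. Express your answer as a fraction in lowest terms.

3/8

Choose which one is fixed: C(5,1) = 5 ways.
The remaining 4 must have no fixed point: D(4) = 9.
P = 5·9/120 = 3/8.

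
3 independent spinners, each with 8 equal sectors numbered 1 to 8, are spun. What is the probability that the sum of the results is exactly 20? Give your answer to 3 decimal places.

There are 8^3 = 512 equally likely outcomes.
The number of ordered 3-tuples from {1,…,8} summing to 20 is 15.
P(sum = 20) = 15/512 ≈ 0.029.

0.029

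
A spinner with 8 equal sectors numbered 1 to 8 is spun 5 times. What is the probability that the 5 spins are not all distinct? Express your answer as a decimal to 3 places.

P(all 5 different) = 8/8 · 7/8 · ··· · 4/8 ≈ 0.205.
P(at least two equal) = 1 − 0.205 = 0.795.

0.795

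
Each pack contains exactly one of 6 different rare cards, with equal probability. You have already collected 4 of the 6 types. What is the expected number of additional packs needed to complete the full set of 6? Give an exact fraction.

9

Starting from 4 distinct types, each trial gives a new one with probability (6−i)/6 when i types are held, so the wait for the next new type is 6/(6−i).
E = 6/2 + 6/1 = 9.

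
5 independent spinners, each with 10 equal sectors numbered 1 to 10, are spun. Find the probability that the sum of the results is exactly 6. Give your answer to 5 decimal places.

0.00005

There are 10^5 = 100000 equally likely outcomes.
The number of ordered 5-tuples from {1,…,10} summing to 6 is 5.
P(sum = 6) = 5/100000 = 1/20000 ≈ 0.00005.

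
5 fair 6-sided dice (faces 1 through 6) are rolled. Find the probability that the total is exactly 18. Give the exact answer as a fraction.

There are 6^5 = 7776 equally likely outcomes.
The number of ordered 5-tuples from {1,…,6} summing to 18 is 780.
P(sum = 18) = 780/7776 = 65/648.

65/648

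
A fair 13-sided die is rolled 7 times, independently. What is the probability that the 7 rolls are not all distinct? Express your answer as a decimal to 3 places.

P(all 7 different) = 13/13 · 12/13 · ··· · 7/13 ≈ 0.138.
P(at least two equal) = 1 − 0.138 = 0.862.

0.862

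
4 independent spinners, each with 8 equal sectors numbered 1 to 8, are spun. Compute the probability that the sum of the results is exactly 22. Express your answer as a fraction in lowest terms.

123/2048

There are 8^4 = 4096 equally likely outcomes.
The number of ordered 4-tuples from {1,…,8} summing to 22 is 246.
P(sum = 22) = 246/4096 = 123/2048.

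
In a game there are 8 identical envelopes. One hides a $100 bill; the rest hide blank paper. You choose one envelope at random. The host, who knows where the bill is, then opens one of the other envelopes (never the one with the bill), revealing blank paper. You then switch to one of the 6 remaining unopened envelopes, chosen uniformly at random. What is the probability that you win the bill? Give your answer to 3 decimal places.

Your original envelope holds the bill with probability 1/8, so the other 7 collectively hold it with probability 7/8.
The host can always find an empty envelope to open, so this doesn't change that 7/8; it is now spread over the 6 remaining unopened envelopes.
P(win by switching) = (7/8) · (1/6) = 7/48 ≈ 0.146.

0.146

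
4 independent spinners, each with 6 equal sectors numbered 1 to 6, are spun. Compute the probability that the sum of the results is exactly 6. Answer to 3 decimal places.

0.008

There are 6^4 = 1296 equally likely outcomes.
The number of ordered 4-tuples from {1,…,6} summing to 6 is 10.
P(sum = 6) = 10/1296 = 5/648 ≈ 0.008.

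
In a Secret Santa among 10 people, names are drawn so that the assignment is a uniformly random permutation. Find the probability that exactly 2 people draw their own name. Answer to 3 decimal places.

Choose which 2 of the 10 are fixed: C(10,2) = 45 ways.
The remaining 8 must have no fixed point: D(8) = 14833.
P = 45·14833/3628800 = 2119/11520 ≈ 0.184.

0.184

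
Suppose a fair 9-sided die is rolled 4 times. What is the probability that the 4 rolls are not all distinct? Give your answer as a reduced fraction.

131/243

P(all 4 different) = 9/9 · 8/9 · ··· · 6/9 = 112/243.
P(at least two equal) = 1 − 112/243 = 131/243.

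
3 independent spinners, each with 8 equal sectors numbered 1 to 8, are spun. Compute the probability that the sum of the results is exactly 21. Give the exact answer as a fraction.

5/256

There are 8^3 = 512 equally likely outcomes.
The number of ordered 3-tuples from {1,…,8} summing to 21 is 10.
P(sum = 21) = 10/512 = 5/256.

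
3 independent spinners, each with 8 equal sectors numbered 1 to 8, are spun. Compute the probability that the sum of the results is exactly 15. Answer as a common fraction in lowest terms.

There are 8^3 = 512 equally likely outcomes.
The number of ordered 3-tuples from {1,…,8} summing to 15 is 46.
P(sum = 15) = 46/512 = 23/256.

23/256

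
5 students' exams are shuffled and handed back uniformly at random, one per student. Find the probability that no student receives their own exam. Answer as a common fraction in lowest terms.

11/30

This is the derangement probability: permutations of 5 with no fixed point.
D(5) = 5! · (1 − 1/1! + 1/2! − ··· + (−1)^5/5!) = 44.
P = 44/120 = 11/30.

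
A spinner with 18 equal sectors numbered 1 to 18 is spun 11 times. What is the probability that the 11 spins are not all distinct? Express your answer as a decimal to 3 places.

P(all 11 different) = 18/18 · 17/18 · ··· · 8/18 ≈ 0.020.
P(at least two equal) = 1 − 0.020 = 0.980.

0.980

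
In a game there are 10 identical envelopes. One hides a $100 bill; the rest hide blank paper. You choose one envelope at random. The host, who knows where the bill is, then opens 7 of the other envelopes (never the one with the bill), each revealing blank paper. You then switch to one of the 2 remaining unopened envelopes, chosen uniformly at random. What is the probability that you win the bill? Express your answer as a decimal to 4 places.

Your original envelope holds the bill with probability 1/10, so the other 9 collectively hold it with probability 9/10.
The host can always find 7 empty envelopes to open, so the reveals don't change that 9/10; it is now spread over the 2 remaining unopened envelopes.
P(win by switching) = (9/10) · (1/2) = 9/20 ≈ 0.4500.

0.4500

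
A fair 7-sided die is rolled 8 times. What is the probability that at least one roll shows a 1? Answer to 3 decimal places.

0.709

P(no roll shows a 1) = (6/7)^8 ≈ 0.291.
P(at least one) = 1 − 0.291 = 0.709.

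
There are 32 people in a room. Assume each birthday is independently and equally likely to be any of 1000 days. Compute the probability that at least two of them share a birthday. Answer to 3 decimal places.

0.394

It's easier to compute the probability that all 32 are distinct.
P(all distinct) = 1000/1000 · 999/1000 · ··· · 969/1000 ≈ 0.606.
So the probability of at least one match is 1 − 0.606 = 0.394.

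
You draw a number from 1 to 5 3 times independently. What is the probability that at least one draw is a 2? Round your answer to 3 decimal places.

P(no draw is a 2) = (4/5)^3 ≈ 0.512.
P(at least one) = 1 − 0.512 = 0.488.

0.488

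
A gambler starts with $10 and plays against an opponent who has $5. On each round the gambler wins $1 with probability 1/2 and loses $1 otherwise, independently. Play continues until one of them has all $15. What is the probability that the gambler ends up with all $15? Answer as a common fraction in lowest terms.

2/3

With a fair step, P(i) = ½P(i−1) + ½P(i+1) with P(0)=0, P(15)=1 has the linear solution P(i) = i/15.
P(10) = 10/15 = 2/3.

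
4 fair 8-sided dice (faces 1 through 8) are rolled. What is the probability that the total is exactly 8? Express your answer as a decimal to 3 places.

There are 8^4 = 4096 equally likely outcomes.
The number of ordered 4-tuples from {1,…,8} summing to 8 is 35.
P(sum = 8) = 35/4096 ≈ 0.009.

0.009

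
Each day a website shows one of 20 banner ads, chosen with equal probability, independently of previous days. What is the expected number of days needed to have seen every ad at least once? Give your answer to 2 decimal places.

After i distinct types are collected, each trial gives a new one with probability (20−i)/20, so the expected wait for the next new type is 20/(20−i).
E = 20/20 + 20/19 + 20/18 + 20/17 + 20/16 + 20/15 + 20/14 + 20/13 + 20/12 + 20/11 + 20/10 + 20/9 + 20/8 + 20/7 + 20/6 + 20/5 + 20/4 + 20/3 + 20/2 + 20/1 = 279175675/3879876 ≈ 71.95.

71.95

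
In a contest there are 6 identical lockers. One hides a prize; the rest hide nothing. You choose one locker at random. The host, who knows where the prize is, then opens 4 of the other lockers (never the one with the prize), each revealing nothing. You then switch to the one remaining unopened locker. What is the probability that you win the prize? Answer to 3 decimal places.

Your original locker holds the prize with probability 1/6, so the other 5 collectively hold it with probability 5/6.
The host can always find 4 empty lockers to open, so the reveals don't change that 5/6; it is now spread over the 1 remaining unopened locker.
P(win by switching) = (5/6) · (1/1) = 5/6 ≈ 0.833.

0.833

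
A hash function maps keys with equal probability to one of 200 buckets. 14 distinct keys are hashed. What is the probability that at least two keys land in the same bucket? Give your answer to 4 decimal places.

0.3722

It's easier to compute the probability that all 14 are distinct.
P(all distinct) = 200/200 · 199/200 · ··· · 187/200 ≈ 0.6278.
So the probability of at least one match is 1 − 0.6278 = 0.3722.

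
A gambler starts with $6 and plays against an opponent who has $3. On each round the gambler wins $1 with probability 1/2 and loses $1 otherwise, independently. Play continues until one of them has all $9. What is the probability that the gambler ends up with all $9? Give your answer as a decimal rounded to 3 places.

0.667

With a fair step, P(i) = ½P(i−1) + ½P(i+1) with P(0)=0, P(9)=1 has the linear solution P(i) = i/9.
P(6) = 6/9 = 2/3 ≈ 0.667.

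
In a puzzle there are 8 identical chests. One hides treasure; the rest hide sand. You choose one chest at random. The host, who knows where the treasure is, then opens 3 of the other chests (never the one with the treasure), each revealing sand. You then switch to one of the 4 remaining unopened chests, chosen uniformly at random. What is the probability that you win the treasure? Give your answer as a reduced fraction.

7/32

Your original chest holds the treasure with probability 1/8, so the other 7 collectively hold it with probability 7/8.
The host can always find 3 empty chests to open, so the reveals don't change that 7/8; it is now spread over the 4 remaining unopened chests.
P(win by switching) = (7/8) · (1/4) = 7/32.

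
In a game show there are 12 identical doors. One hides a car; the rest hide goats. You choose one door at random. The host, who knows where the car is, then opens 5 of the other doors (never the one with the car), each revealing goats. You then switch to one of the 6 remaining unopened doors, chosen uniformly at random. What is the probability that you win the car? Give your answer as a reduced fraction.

Your original door holds the car with probability 1/12, so the other 11 collectively hold it with probability 11/12.
The host can always find 5 empty doors to open, so the reveals don't change that 11/12; it is now spread over the 6 remaining unopened doors.
P(win by switching) = (11/12) · (1/6) = 11/72.

11/72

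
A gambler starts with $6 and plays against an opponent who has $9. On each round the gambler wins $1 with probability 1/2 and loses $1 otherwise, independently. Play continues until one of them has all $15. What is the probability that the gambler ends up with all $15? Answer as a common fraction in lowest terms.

2/5

With a fair step, P(i) = ½P(i−1) + ½P(i+1) with P(0)=0, P(15)=1 has the linear solution P(i) = i/15.
P(6) = 6/15 = 2/5.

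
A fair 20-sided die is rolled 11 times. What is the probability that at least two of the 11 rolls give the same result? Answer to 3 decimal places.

0.967

P(all 11 different) = 20/20 · 19/20 · ··· · 10/20 ≈ 0.033.
P(at least two equal) = 1 − 0.033 = 0.967.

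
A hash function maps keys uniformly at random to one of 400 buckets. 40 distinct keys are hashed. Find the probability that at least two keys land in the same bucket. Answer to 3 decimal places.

0.867

It's easier to compute the probability that all 40 are distinct.
P(all distinct) = 400/400 · 399/400 · ··· · 361/400 ≈ 0.133.
So the probability of at least one match is 1 − 0.133 = 0.867.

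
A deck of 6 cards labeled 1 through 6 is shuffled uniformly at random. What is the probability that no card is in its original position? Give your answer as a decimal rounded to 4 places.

This is the derangement probability: permutations of 6 with no fixed point.
D(6) = 6! · (1 − 1/1! + 1/2! − ··· + (−1)^6/6!) = 265.
P = 265/720 = 53/144 ≈ 0.3681.

0.3681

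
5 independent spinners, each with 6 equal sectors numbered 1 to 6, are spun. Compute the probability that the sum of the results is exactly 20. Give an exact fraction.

217/2592

There are 6^5 = 7776 equally likely outcomes.
The number of ordered 5-tuples from {1,…,6} summing to 20 is 651.
P(sum = 20) = 651/7776 = 217/2592.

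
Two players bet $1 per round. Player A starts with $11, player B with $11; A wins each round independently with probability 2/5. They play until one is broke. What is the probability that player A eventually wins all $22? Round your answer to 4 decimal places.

Let r = q/p = (3/5)/(2/5) = 3/2. The recurrence P(i) = p·P(i+1) + q·P(i−1) with P(0)=0, P(22)=1 gives P(i) = (1 − r^i)/(1 − r^22).
P(11) = (1 − (3/2)^11) / (1 − (3/2)^22) = 2048/179195 ≈ 0.0114.

0.0114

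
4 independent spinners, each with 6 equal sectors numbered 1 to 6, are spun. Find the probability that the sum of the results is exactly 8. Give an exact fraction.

There are 6^4 = 1296 equally likely outcomes.
The number of ordered 4-tuples from {1,…,6} summing to 8 is 35.
P(sum = 8) = 35/1296.

35/1296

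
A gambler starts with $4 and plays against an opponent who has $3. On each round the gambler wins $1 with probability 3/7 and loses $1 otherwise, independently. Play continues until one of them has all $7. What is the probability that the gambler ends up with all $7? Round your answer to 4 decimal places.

0.3328

Let r = q/p = (4/7)/(3/7) = 4/3. The recurrence P(i) = p·P(i+1) + q·P(i−1) with P(0)=0, P(7)=1 gives P(i) = (1 − r^i)/(1 − r^7).
P(4) = (1 − (4/3)^4) / (1 − (4/3)^7) = 4725/14197 ≈ 0.3328.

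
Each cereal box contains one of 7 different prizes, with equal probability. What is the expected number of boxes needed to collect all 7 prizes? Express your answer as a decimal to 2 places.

After i distinct types are collected, each trial gives a new one with probability (7−i)/7, so the expected wait for the next new type is 7/(7−i).
E = 7/7 + 7/6 + 7/5 + 7/4 + 7/3 + 7/2 + 7/1 = 363/20 ≈ 18.15.

18.15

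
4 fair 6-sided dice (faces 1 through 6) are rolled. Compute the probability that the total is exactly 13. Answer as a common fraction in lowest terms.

There are 6^4 = 1296 equally likely outcomes.
The number of ordered 4-tuples from {1,…,6} summing to 13 is 140.
P(sum = 13) = 140/1296 = 35/324.

35/324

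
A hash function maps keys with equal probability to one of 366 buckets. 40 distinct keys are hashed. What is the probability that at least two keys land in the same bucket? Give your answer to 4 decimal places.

It's easier to compute the probability that all 40 are distinct.
P(all distinct) = 366/366 · 365/366 · ··· · 327/366 ≈ 0.1095.
So the probability of at least one match is 1 − 0.1095 = 0.8905.

0.8905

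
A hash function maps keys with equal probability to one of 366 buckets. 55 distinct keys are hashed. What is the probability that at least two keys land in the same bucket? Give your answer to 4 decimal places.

It's easier to compute the probability that all 55 are distinct.
P(all distinct) = 366/366 · 365/366 · ··· · 312/366 ≈ 0.0139.
So the probability of at least one match is 1 − 0.0139 = 0.9861.

0.9861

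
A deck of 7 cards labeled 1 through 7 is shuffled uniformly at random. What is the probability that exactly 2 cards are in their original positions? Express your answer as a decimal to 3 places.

Choose which 2 of the 7 are fixed: C(7,2) = 21 ways.
The remaining 5 must have no fixed point: D(5) = 44.
P = 21·44/5040 = 11/60 ≈ 0.183.

0.183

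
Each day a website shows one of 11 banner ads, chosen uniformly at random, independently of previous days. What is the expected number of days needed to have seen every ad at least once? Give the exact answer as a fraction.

After i distinct types are collected, each trial gives a new one with probability (11−i)/11, so the expected wait for the next new type is 11/(11−i).
E = 11/11 + 11/10 + 11/9 + 11/8 + 11/7 + 11/6 + 11/5 + 11/4 + 11/3 + 11/2 + 11/1 = 83711/2520.

83711/2520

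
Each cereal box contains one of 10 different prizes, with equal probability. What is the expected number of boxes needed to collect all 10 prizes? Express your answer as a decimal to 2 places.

After i distinct types are collected, each trial gives a new one with probability (10−i)/10, so the expected wait for the next new type is 10/(10−i).
E = 10/10 + 10/9 + 10/8 + 10/7 + 10/6 + 10/5 + 10/4 + 10/3 + 10/2 + 10/1 = 7381/252 ≈ 29.29.

29.29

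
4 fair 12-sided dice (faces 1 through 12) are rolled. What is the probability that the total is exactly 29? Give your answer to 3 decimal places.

0.051

There are 12^4 = 20736 equally likely outcomes.
The number of ordered 4-tuples from {1,…,12} summing to 29 is 1060.
P(sum = 29) = 1060/20736 = 265/5184 ≈ 0.051.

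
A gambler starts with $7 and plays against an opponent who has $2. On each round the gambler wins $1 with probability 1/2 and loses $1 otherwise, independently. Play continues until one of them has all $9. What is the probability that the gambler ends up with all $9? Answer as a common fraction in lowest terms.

7/9

With a fair step, P(i) = ½P(i−1) + ½P(i+1) with P(0)=0, P(9)=1 has the linear solution P(i) = i/9.
P(7) = 7/9.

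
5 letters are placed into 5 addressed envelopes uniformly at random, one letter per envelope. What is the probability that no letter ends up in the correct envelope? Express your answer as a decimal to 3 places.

This is the derangement probability: permutations of 5 with no fixed point.
D(5) = 5! · (1 − 1/1! + 1/2! − ··· + (−1)^5/5!) = 44.
P = 44/120 = 11/30 ≈ 0.367.

0.367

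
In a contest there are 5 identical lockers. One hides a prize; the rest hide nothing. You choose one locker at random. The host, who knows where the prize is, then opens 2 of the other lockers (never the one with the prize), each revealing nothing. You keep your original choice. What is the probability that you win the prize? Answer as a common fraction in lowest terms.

The host can always open 2 empty lockers regardless of your choice, so the reveals give no information about your original locker.
P(win by staying) = 1/5.

1/5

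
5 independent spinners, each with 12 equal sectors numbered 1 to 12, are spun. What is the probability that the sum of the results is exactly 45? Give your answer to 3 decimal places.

0.015

There are 12^5 = 248832 equally likely outcomes.
The number of ordered 5-tuples from {1,…,12} summing to 45 is 3701.
P(sum = 45) = 3701/248832 ≈ 0.015.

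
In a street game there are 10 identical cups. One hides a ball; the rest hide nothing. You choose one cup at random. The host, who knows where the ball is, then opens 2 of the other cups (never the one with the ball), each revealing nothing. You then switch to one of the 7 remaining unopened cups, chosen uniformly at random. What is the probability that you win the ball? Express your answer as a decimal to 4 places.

Your original cup holds the ball with probability 1/10, so the other 9 collectively hold it with probability 9/10.
The host can always find 2 empty cups to open, so the reveals don't change that 9/10; it is now spread over the 7 remaining unopened cups.
P(win by switching) = (9/10) · (1/7) = 9/70 ≈ 0.1286.

0.1286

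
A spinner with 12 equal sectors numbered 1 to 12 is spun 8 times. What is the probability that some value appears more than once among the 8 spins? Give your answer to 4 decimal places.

P(all 8 different) = 12/12 · 11/12 · ··· · 5/12 ≈ 0.0464.
P(at least two equal) = 1 − 0.0464 = 0.9536.

0.9536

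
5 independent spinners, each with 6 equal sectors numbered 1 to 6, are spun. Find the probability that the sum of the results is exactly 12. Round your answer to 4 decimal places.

There are 6^5 = 7776 equally likely outcomes.
The number of ordered 5-tuples from {1,…,6} summing to 12 is 305.
P(sum = 12) = 305/7776 ≈ 0.0392.

0.0392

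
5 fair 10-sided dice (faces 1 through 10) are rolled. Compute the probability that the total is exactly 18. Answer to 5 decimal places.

There are 10^5 = 100000 equally likely outcomes.
The number of ordered 5-tuples from {1,…,10} summing to 18 is 2205.
P(sum = 18) = 2205/100000 = 441/20000 ≈ 0.02205.

0.02205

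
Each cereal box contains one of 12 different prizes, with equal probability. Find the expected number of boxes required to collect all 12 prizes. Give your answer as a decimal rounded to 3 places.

After i distinct types are collected, each trial gives a new one with probability (12−i)/12, so the expected wait for the next new type is 12/(12−i).
E = 12/12 + 12/11 + 12/10 + 12/9 + 12/8 + 12/7 + 12/6 + 12/5 + 12/4 + 12/3 + 12/2 + 12/1 = 86021/2310 ≈ 37.239.

37.239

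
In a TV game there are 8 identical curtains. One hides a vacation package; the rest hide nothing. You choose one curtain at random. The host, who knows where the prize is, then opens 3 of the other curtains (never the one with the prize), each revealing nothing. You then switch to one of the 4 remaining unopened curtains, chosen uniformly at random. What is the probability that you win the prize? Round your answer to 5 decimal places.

0.21875

Your original curtain holds the prize with probability 1/8, so the other 7 collectively hold it with probability 7/8.
The host can always find 3 empty curtains to open, so the reveals don't change that 7/8; it is now spread over the 4 remaining unopened curtains.
P(win by switching) = (7/8) · (1/4) = 7/32 ≈ 0.21875.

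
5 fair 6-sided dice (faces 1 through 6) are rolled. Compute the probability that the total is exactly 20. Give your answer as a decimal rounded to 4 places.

There are 6^5 = 7776 equally likely outcomes.
The number of ordered 5-tuples from {1,…,6} summing to 20 is 651.
P(sum = 20) = 651/7776 = 217/2592 ≈ 0.0837.

0.0837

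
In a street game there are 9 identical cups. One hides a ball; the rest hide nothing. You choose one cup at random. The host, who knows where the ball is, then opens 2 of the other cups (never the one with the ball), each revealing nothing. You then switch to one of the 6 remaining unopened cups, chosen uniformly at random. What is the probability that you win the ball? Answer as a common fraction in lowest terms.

4/27

Your original cup holds the ball with probability 1/9, so the other 8 collectively hold it with probability 8/9.
The host can always find 2 empty cups to open, so the reveals don't change that 8/9; it is now spread over the 6 remaining unopened cups.
P(win by switching) = (8/9) · (1/6) = 4/27.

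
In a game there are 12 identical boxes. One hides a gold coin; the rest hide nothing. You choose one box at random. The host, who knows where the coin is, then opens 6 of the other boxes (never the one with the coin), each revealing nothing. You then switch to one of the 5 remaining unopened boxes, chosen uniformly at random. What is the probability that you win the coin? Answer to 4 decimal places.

Your original box holds the coin with probability 1/12, so the other 11 collectively hold it with probability 11/12.
The host can always find 6 empty boxes to open, so the reveals don't change that 11/12; it is now spread over the 5 remaining unopened boxes.
P(win by switching) = (11/12) · (1/5) = 11/60 ≈ 0.1833.

0.1833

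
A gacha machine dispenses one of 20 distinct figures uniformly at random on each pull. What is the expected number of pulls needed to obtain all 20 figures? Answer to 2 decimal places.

After i distinct types are collected, each trial gives a new one with probability (20−i)/20, so the expected wait for the next new type is 20/(20−i).
E = 20/20 + 20/19 + 20/18 + 20/17 + 20/16 + 20/15 + 20/14 + 20/13 + 20/12 + 20/11 + 20/10 + 20/9 + 20/8 + 20/7 + 20/6 + 20/5 + 20/4 + 20/3 + 20/2 + 20/1 = 279175675/3879876 ≈ 71.95.

71.95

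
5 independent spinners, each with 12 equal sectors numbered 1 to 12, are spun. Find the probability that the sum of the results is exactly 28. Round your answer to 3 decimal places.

0.043

There are 12^5 = 248832 equally likely outcomes.
The number of ordered 5-tuples from {1,…,12} summing to 28 is 10725.
P(sum = 28) = 10725/248832 = 3575/82944 ≈ 0.043.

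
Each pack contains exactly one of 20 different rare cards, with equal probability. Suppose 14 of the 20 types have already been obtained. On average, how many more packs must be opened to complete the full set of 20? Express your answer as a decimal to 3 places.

Starting from 14 distinct types, each trial gives a new one with probability (20−i)/20 when i types are held, so the wait for the next new type is 20/(20−i).
E = 20/6 + 20/5 + 20/4 + 20/3 + 20/2 + 20/1 = 49 ≈ 49.000.

49.000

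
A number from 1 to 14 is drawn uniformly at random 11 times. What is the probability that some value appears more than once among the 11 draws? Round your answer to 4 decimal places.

0.9964

P(all 11 different) = 14/14 · 13/14 · ··· · 4/14 ≈ 0.0036.
P(at least two equal) = 1 − 0.0036 = 0.9964.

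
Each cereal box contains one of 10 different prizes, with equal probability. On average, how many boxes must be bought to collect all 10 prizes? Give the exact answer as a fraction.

7381/252

After i distinct types are collected, each trial gives a new one with probability (10−i)/10, so the expected wait for the next new type is 10/(10−i).
E = 10/10 + 10/9 + 10/8 + 10/7 + 10/6 + 10/5 + 10/4 + 10/3 + 10/2 + 10/1 = 7381/252.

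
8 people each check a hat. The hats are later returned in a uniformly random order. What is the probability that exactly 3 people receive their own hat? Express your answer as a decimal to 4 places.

Choose which 3 of the 8 are fixed: C(8,3) = 56 ways.
The remaining 5 must have no fixed point: D(5) = 44.
P = 56·44/40320 = 11/180 ≈ 0.0611.

0.0611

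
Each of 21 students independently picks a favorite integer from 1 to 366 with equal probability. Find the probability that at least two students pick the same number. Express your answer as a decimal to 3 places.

It's easier to compute the probability that all 21 are distinct.
P(all distinct) = 366/366 · 365/366 · ··· · 346/366 ≈ 0.557.
So the probability of at least one match is 1 − 0.557 = 0.443.

0.443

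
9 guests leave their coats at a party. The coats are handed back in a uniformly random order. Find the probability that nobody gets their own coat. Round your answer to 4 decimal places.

This is the derangement probability: permutations of 9 with no fixed point.
D(9) = 9! · (1 − 1/1! + 1/2! − ··· + (−1)^9/9!) = 133496.
P = 133496/362880 = 16687/45360 ≈ 0.3679.

0.3679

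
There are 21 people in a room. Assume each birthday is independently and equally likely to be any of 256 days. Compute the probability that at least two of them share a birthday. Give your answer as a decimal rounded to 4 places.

0.5696

It's easier to compute the probability that all 21 are distinct.
P(all distinct) = 256/256 · 255/256 · ··· · 236/256 ≈ 0.4304.
So the probability of at least one match is 1 − 0.4304 = 0.5696.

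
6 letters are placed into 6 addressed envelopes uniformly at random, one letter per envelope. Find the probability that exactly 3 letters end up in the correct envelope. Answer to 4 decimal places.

Choose which 3 of the 6 are fixed: C(6,3) = 20 ways.
The remaining 3 must have no fixed point: D(3) = 2.
P = 20·2/720 = 1/18 ≈ 0.0556.

0.0556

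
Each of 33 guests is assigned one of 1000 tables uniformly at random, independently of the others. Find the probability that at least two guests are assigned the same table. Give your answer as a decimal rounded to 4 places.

0.4136

It's easier to compute the probability that all 33 are distinct.
P(all distinct) = 1000/1000 · 999/1000 · ··· · 968/1000 ≈ 0.5864.
So the probability of at least one match is 1 − 0.5864 = 0.4136.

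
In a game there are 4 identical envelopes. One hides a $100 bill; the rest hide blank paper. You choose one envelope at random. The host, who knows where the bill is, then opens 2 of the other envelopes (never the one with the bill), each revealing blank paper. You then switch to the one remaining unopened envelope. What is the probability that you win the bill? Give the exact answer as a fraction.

Your original envelope holds the bill with probability 1/4, so the other 3 collectively hold it with probability 3/4.
The host can always find 2 empty envelopes to open, so the reveals don't change that 3/4; it is now spread over the 1 remaining unopened envelope.
P(win by switching) = (3/4) · (1/1) = 3/4.

3/4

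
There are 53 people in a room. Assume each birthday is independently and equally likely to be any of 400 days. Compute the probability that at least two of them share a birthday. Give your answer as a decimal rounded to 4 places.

0.9729

It's easier to compute the probability that all 53 are distinct.
P(all distinct) = 400/400 · 399/400 · ··· · 348/400 ≈ 0.0271.
So the probability of at least one match is 1 − 0.0271 = 0.9729.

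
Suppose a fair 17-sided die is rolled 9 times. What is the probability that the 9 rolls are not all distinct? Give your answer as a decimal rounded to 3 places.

P(all 9 different) = 17/17 · 16/17 · ··· · 9/17 ≈ 0.074.
P(at least two equal) = 1 − 0.074 = 0.926.

0.926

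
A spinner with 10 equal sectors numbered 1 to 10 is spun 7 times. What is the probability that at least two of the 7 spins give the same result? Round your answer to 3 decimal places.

P(all 7 different) = 10/10 · 9/10 · ··· · 4/10 ≈ 0.060.
P(at least two equal) = 1 − 0.060 = 0.940.

0.940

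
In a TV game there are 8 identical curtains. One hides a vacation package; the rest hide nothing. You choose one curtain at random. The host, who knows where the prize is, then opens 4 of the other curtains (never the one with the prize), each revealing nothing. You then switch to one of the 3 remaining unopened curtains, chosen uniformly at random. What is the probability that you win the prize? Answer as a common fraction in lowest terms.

Your original curtain holds the prize with probability 1/8, so the other 7 collectively hold it with probability 7/8.
The host can always find 4 empty curtains to open, so the reveals don't change that 7/8; it is now spread over the 3 remaining unopened curtains.
P(win by switching) = (7/8) · (1/3) = 7/24.

7/24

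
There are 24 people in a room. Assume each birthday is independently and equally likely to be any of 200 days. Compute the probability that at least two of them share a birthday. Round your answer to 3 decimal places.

0.762

It's easier to compute the probability that all 24 are distinct.
P(all distinct) = 200/200 · 199/200 · ··· · 177/200 ≈ 0.238.
So the probability of at least one match is 1 − 0.238 = 0.762.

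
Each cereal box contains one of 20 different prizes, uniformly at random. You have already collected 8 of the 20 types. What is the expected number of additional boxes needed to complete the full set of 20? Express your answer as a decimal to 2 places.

62.06

Starting from 8 distinct types, each trial gives a new one with probability (20−i)/20 when i types are held, so the wait for the next new type is 20/(20−i).
E = 20/12 + 20/11 + 20/10 + 20/9 + 20/8 + 20/7 + 20/6 + 20/5 + 20/4 + 20/3 + 20/2 + 20/1 = 86021/1386 ≈ 62.06.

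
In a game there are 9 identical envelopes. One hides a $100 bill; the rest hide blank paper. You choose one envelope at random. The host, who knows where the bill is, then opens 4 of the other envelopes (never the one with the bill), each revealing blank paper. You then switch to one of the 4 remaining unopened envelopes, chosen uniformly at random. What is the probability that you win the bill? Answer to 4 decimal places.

0.2222

Your original envelope holds the bill with probability 1/9, so the other 8 collectively hold it with probability 8/9.
The host can always find 4 empty envelopes to open, so the reveals don't change that 8/9; it is now spread over the 4 remaining unopened envelopes.
P(win by switching) = (8/9) · (1/4) = 2/9 ≈ 0.2222.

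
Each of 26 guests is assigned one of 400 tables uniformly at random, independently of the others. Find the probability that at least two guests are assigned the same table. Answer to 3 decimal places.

0.564

It's easier to compute the probability that all 26 are distinct.
P(all distinct) = 400/400 · 399/400 · ··· · 375/400 ≈ 0.436.
So the probability of at least one match is 1 − 0.436 = 0.564.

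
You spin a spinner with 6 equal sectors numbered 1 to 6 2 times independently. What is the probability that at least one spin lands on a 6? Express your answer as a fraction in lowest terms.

11/36

P(no spin lands on a 6) = (5/6)^2 = 25/36.
P(at least one) = 1 − 25/36 = 11/36.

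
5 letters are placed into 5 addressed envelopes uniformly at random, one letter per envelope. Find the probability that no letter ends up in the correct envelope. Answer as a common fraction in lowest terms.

This is the derangement probability: permutations of 5 with no fixed point.
D(5) = 5! · (1 − 1/1! + 1/2! − ··· + (−1)^5/5!) = 44.
P = 44/120 = 11/30.

11/30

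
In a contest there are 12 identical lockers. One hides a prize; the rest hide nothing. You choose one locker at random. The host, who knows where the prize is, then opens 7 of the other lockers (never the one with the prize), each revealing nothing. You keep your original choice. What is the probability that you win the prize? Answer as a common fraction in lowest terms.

The host can always open 7 empty lockers regardless of your choice, so the reveals give no information about your original locker.
P(win by staying) = 1/12.

1/12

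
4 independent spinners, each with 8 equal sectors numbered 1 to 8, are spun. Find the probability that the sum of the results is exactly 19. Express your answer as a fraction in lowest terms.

There are 8^4 = 4096 equally likely outcomes.
The number of ordered 4-tuples from {1,…,8} summing to 19 is 336.
P(sum = 19) = 336/4096 = 21/256.

21/256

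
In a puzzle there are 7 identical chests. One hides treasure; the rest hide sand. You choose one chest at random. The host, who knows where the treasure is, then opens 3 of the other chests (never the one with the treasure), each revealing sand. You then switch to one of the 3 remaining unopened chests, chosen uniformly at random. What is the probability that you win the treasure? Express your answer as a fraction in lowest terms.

2/7

Your original chest holds the treasure with probability 1/7, so the other 6 collectively hold it with probability 6/7.
The host can always find 3 empty chests to open, so the reveals don't change that 6/7; it is now spread over the 3 remaining unopened chests.
P(win by switching) = (6/7) · (1/3) = 2/7.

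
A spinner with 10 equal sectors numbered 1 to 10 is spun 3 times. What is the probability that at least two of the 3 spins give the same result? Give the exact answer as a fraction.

7/25

P(all 3 different) = 10/10 · 9/10 · ··· · 8/10 = 18/25.
P(at least two equal) = 1 − 18/25 = 7/25.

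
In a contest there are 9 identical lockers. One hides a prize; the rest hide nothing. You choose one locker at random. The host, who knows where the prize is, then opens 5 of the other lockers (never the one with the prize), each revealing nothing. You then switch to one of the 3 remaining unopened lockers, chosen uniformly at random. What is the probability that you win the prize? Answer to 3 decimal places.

Your original locker holds the prize with probability 1/9, so the other 8 collectively hold it with probability 8/9.
The host can always find 5 empty lockers to open, so the reveals don't change that 8/9; it is now spread over the 3 remaining unopened lockers.
P(win by switching) = (8/9) · (1/3) = 8/27 ≈ 0.296.

0.296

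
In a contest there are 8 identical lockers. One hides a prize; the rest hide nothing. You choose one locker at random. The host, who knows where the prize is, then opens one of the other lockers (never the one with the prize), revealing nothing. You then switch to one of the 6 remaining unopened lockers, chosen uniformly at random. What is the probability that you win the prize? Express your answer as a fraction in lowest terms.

7/48

Your original locker holds the prize with probability 1/8, so the other 7 collectively hold it with probability 7/8.
The host can always find an empty locker to open, so this doesn't change that 7/8; it is now spread over the 6 remaining unopened lockers.
P(win by switching) = (7/8) · (1/6) = 7/48.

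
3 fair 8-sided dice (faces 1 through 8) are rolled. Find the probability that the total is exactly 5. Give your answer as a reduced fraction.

3/256

There are 8^3 = 512 equally likely outcomes.
The number of ordered 3-tuples from {1,…,8} summing to 5 is 6.
P(sum = 5) = 6/512 = 3/256.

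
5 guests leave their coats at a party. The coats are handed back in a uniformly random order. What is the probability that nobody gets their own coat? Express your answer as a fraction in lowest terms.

This is the derangement probability: permutations of 5 with no fixed point.
D(5) = 5! · (1 − 1/1! + 1/2! − ··· + (−1)^5/5!) = 44.
P = 44/120 = 11/30.

11/30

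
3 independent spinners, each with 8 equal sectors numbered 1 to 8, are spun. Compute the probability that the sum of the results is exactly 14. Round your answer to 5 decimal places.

There are 8^3 = 512 equally likely outcomes.
The number of ordered 3-tuples from {1,…,8} summing to 14 is 48.
P(sum = 14) = 48/512 = 3/32 ≈ 0.09375.

0.09375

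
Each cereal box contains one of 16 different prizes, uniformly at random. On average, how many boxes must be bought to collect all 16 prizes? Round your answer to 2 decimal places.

After i distinct types are collected, each trial gives a new one with probability (16−i)/16, so the expected wait for the next new type is 16/(16−i).
E = 16/16 + 16/15 + 16/14 + 16/13 + 16/12 + 16/11 + 16/10 + 16/9 + 16/8 + 16/7 + 16/6 + 16/5 + 16/4 + 16/3 + 16/2 + 16/1 = 2436559/45045 ≈ 54.09.

54.09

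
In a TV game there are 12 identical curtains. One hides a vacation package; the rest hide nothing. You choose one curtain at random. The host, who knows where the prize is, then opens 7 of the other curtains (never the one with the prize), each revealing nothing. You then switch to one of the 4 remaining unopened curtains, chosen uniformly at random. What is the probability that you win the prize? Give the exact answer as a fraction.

Your original curtain holds the prize with probability 1/12, so the other 11 collectively hold it with probability 11/12.
The host can always find 7 empty curtains to open, so the reveals don't change that 11/12; it is now spread over the 4 remaining unopened curtains.
P(win by switching) = (11/12) · (1/4) = 11/48.

11/48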